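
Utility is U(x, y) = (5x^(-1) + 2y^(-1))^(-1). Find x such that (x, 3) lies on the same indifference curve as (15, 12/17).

x = 2

U depends on (x, y) only through S = 5x^(-1) + 2y^(-1), so equal utility means equal S. At (15, 12/17): S = 19/6.
With y = 3: 2·3^(-1) = 2/3, so 5x^(-1) = 19/6 − 2/3 = 2.5, i.e. x^(-1) = 0.5.
Hence x = 1/0.5 = 2.
Check: U(2, 3) = 0.3158.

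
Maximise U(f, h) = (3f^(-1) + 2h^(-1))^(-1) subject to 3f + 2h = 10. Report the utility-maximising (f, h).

f* = 2, h* = 2

For CES with ρ = -1, MRS = (3/2)·(h/f)^2.
Tangency: set MRS = p_f/p_h = 3/2 = 1.5.
So (h/f)^2 = 1; taking the square root, h/f = 1, i.e. h = f.
Substitute into the budget 3·f + 2·h = 10: 5·f = 10, so f* = 2 and h* = 2.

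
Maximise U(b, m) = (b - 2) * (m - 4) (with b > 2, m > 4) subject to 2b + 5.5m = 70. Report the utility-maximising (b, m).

b* = 13, m* = 8

MU_b = (m−4), MU_m = (b−2).
MRS = (m−4)/(b−2).
Tangency: set MRS = p_b/p_m = 2/5.5 = 4/11.
So (m − 4)/(b − 2) = 4/11, i.e. (m − 4) = (4/11)·(b − 2).
Rewrite the budget in excess-of-subsistence terms: 2·(b − 2) + 5.5·(m − 4) = 70 − 2·2 − 5.5·4 = 44.
Substituting, 4·(b − 2) = 44, so b − 2 = 11 and b* = 13.
Then m − 4 = (4/11)·11 = 4, so m* = 8.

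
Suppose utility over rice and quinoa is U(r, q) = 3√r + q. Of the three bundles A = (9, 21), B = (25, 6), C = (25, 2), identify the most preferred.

Bundle A

Evaluate utility at each bundle:
U(A) = 30.000.
U(B) = 21.000.
U(C) = 17.000.
Highest utility is A, so A ≻ B ≻ C.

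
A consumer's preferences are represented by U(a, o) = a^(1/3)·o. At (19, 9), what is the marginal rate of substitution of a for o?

MRS = 3/19

MU_a = 1/3·a^(-2/3)·o and MU_o = a^(1/3).
MRS = MU_a/MU_o = (1/3)·o/a.
At (19, 9): MRS = 3/19.
So at (19, 9) the consumer would give up 3/19 units of o for one more unit of a.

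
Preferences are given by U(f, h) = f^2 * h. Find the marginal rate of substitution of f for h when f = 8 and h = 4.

MU_f = 2·f·h and MU_h = f^2.
MRS = MU_f/MU_h = (2/1)·h/f.
At (8, 4): MRS = 1.
So at (8, 4) the consumer would give up 1 units of h for one more unit of f.

MRS = 1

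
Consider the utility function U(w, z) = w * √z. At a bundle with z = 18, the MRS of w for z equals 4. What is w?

w = 9

MU_w = √z and MU_z = 0.5·w·z^(-0.5).
MRS = MU_w/MU_z = (2)·z/w.
Substitute z = 18: MRS = 36/w. Setting 36/w = 4 gives w = 36/4 = 9.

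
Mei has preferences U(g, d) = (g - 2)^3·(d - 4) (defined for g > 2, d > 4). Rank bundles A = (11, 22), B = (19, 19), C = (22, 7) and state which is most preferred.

Bundle B

Evaluate utility at each bundle:
U(A) = 13122.
U(B) = 73695.
U(C) = 24000.
Highest utility is B, so B ≻ C ≻ A.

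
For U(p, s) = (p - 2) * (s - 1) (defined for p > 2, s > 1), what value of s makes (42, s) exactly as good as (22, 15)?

s = 8

U(22, 15) = 280.
Set U(42, s) = 280 and solve.
With p = 42: (42 − 2) = 40, so (s − 1) = 280/40 = 7.
So s = 1 + 7 = 8.
Check: U(42, 8) = 280.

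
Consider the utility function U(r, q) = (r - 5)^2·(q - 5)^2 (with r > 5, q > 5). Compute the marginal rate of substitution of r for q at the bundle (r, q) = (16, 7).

MU_r = 2·(r−5)·(q−5)^2, MU_q = 2·(r−5)^2·(q−5).
MRS = (q−5)/(r−5).
At (16, 7): MRS = 2/11.
So at (16, 7) the consumer would give up 2/11 units of q for one more unit of r.

MRS = 2/11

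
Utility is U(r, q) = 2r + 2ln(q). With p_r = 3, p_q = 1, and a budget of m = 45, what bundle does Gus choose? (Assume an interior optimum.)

r* = 14, q* = 3

MU_r = 2, MU_q = 2/q.
MRS = 2 ÷ (2/q).
Tangency: set MRS = p_r/p_q = 3/1 = 3.
MRS depends only on q: q = 3 ⇒ q* = 3.
From the budget, 3·r = 45 − 1·3 = 42, so r* = 14.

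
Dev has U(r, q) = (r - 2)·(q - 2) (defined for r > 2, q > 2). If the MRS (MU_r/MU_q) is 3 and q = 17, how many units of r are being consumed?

MU_r = (q−2), MU_q = (r−2).
MRS = (q−2)/(r−2).
Substitute q = 17: MRS = 15/(r − 2). Setting this equal to 3 gives r − 2 = 15/3 = 5, so r = 7.

r = 7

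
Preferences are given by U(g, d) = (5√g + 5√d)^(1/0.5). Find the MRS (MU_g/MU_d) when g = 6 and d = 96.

For CES with ρ = 0.5, MRS = √(d/g).
At (6, 96): MRS = 4.
So at (6, 96) the consumer would give up 4 units of d for one more unit of g.

MRS = 4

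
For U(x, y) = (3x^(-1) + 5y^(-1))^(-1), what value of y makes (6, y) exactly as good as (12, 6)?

y = 60/7

U depends on (x, y) only through S = 3x^(-1) + 5y^(-1), so equal utility means equal S. At (12, 6): S = 13/12.
With x = 6: 3·6^(-1) = 0.5, so 5y^(-1) = 13/12 − 0.5 = 7/12, i.e. y^(-1) = 7/60.
Hence y = 1/(7/60) = 60/7.
Check: U(6, 60/7) = 0.9231.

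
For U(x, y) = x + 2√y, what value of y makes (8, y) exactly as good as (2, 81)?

U(2, 81) = 20.
Set U(8, y) = 20 and solve.
With x = 8: 2√y = 20 − 8 = 12, so √y = 6 and y = 36.
Check: U(8, 36) = 20.

y = 36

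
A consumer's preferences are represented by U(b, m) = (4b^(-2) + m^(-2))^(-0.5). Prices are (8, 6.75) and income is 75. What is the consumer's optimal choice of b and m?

For CES with ρ = -2, MRS = (4/1)·(m/b)^3.
Tangency: set MRS = p_b/p_m = 8/6.75 = 32/27.
So (m/b)^3 = 8/27; taking the cube root, m/b = 2/3, i.e. m = (2/3)·b.
Substitute into the budget 8·b + 6.75·m = 75: 12.5·b = 75, so b* = 6 and m* = (2/3)·6 = 4.

b* = 6, m* = 4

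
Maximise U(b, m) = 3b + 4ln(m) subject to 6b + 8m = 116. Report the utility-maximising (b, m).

b* = 18, m* = 1

MU_b = 3, MU_m = 4/m.
MRS = 3 ÷ (4/m).
Tangency: set MRS = p_b/p_m = 6/8 = 0.75.
MRS depends only on m: 0.75·m = 0.75 ⇒ m* = 0.75/0.75 = 1.
From the budget, 6·b = 116 − 8·1 = 108, so b* = 18.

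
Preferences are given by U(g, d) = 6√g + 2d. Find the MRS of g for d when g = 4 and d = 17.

MU_g = 6/(2√g), MU_d = 2.
MRS = 6/(2√g) ÷ 2.
At (4, 17): MRS = 0.75.
That is, one extra unit of g is worth 0.75 units of d at the margin.

MRS = 0.75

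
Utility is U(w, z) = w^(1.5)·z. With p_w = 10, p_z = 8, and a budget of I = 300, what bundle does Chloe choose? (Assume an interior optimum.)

MU_w = 1.5·√w·z and MU_z = w^(1.5).
MRS = MU_w/MU_z = (1.5)·z/w.
Tangency: set MRS = p_w/p_z = 10/8 = 1.25.
So (1.5)·z/w = 1.25, i.e. z = (5/6)·w.
Substitute into the budget 10·w + 8·z = 300: (50/3)·w = 300, so w* = 18.
Then z* = (5/6)·18 = 15.

w* = 18, z* = 15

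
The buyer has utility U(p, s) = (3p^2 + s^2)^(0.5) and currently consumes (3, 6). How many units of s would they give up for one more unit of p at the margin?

MRS = 1.5

For CES with ρ = 2, MRS = (3/1)·(s/p)^(-1).
At (3, 6): MRS = 1.5.
That is, one extra unit of p is worth 1.5 units of s at the margin.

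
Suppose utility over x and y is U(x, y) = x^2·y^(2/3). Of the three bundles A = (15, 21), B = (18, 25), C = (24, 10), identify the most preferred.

Bundle B

Evaluate utility at each bundle:
U(A) = 1712.624.
U(B) = 2770.161.
U(C) = 2673.555.
Highest utility is B, so B ≻ C ≻ A.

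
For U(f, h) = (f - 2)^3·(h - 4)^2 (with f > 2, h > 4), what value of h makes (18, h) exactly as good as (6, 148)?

U(6, 148) = 1327104.
Set U(18, h) = 1327104 and solve.
With f = 18: (18 − 2)^3 = 4096, so (h − 4)^2 = 1327104/4096 = 324.
Taking the square root (with h > 4): h − 4 = 18, so h = 22.
Check: U(18, 22) = 1327104.

h = 22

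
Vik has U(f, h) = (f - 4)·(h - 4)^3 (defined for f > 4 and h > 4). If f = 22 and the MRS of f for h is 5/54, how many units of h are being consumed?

h = 9

MU_f = (h−4)^3, MU_h = 3·(f−4)·(h−4)^2.
MRS = (1/3)·(h−4)/(f−4).
Substitute f = 22: MRS = (h − 4)/54. Setting this equal to 5/54 gives h − 4 = (5/54)·54 = 5, so h = 9.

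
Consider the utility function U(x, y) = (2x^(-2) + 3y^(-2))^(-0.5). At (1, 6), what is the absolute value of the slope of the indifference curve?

For CES with ρ = -2, MRS = (2/3)·(y/x)^3.
At (1, 6): MRS = 144.
That is, one extra unit of x is worth 144 units of y at the margin.

MRS = 144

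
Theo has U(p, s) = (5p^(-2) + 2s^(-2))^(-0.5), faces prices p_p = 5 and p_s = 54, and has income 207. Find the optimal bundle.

For CES with ρ = -2, MRS = (5/2)·(s/p)^3.
Tangency: set MRS = p_p/p_s = 5/54.
So (s/p)^3 = 1/27; taking the cube root, s/p = 1/3, i.e. s = (1/3)·p.
Substitute into the budget 5·p + 54·s = 207: 23·p = 207, so p* = 9 and s* = (1/3)·9 = 3.

p* = 9, s* = 3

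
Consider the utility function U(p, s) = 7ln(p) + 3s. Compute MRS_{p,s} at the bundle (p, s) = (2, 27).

MRS = 7/6

MU_p = 7/p, MU_s = 3.
MRS = 7/p ÷ 3.
At (2, 27): MRS = 7/6.
The indifference curve has slope −7/6 at this bundle.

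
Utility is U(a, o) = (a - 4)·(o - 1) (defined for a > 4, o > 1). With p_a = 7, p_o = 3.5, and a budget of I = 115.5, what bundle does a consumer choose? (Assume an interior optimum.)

a* = 10, o* = 13

MU_a = (o−1), MU_o = (a−4).
MRS = (o−1)/(a−4).
Tangency: set MRS = p_a/p_o = 7/3.5 = 2.
So (o − 1)/(a − 4) = 2, i.e. (o − 1) = 2·(a − 4).
Rewrite the budget in excess-of-subsistence terms: 7·(a − 4) + 3.5·(o − 1) = 115.5 − 7·4 − 3.5·1 = 84.
Substituting, 14·(a − 4) = 84, so a − 4 = 6 and a* = 10.
Then o − 1 = 2·6 = 12, so o* = 13.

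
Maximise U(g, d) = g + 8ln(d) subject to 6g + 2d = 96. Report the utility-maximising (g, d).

MU_g = 1, MU_d = 8/d.
MRS = 1 ÷ (8/d).
Tangency: set MRS = p_g/p_d = 6/2 = 3.
MRS depends only on d: 0.125·d = 3 ⇒ d* = 3/0.125 = 24.
From the budget, 6·g = 96 − 2·24 = 48, so g* = 8.

g* = 8, d* = 24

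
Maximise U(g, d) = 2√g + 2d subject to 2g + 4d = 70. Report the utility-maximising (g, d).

g* = 1, d* = 17

MU_g = 2/(2√g), MU_d = 2.
MRS = 2/(2√g) ÷ 2.
Tangency: set MRS = p_g/p_d = 2/4 = 0.5.
MRS depends only on g: 0.5/√g = 0.5 ⇒ √g = 0.5/0.5 = 1 ⇒ g* = 1.
From the budget, 4·d = 70 − 2·1 = 68, so d* = 17.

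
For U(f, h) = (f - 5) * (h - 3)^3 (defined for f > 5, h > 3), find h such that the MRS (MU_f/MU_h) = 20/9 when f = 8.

h = 23

MU_f = (h−3)^3, MU_h = 3·(f−5)·(h−3)^2.
MRS = (1/3)·(h−3)/(f−5).
Substitute f = 8: MRS = (h − 3)/9. Setting this equal to 20/9 gives h − 3 = (20/9)·9 = 20, so h = 23.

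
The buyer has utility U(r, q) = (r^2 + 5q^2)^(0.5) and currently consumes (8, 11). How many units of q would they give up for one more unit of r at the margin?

MRS = 8/55

For CES with ρ = 2, MRS = (1/5)·(q/r)^(-1).
At (8, 11): MRS = 8/55.
The indifference curve has slope −8/55 at this bundle.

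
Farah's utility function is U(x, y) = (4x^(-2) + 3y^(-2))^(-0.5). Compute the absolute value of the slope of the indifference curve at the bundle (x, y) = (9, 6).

MRS = 32/81

For CES with ρ = -2, MRS = (4/3)·(y/x)^3.
At (9, 6): MRS = 32/81.
That is, one extra unit of x is worth 32/81 units of y at the margin.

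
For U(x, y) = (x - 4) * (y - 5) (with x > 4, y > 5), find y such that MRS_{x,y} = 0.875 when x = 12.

y = 12

MU_x = (y−5), MU_y = (x−4).
MRS = (y−5)/(x−4).
Substitute x = 12: MRS = (y − 5)/8. Setting this equal to 0.875 gives y − 5 = 0.875·8 = 7, so y = 12.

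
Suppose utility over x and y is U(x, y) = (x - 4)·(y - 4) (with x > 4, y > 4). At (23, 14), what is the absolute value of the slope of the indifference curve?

MRS = 10/19

MU_x = (y−4), MU_y = (x−4).
MRS = (y−4)/(x−4).
At (23, 14): MRS = 10/19.
The indifference curve has slope −10/19 at this bundle.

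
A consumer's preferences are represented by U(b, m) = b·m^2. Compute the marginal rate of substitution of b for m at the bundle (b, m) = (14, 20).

MRS = 5/7

MU_b = m^2 and MU_m = 2·b·m.
MRS = MU_b/MU_m = (1/2)·m/b.
At (14, 20): MRS = 5/7.
The indifference curve has slope −5/7 at this bundle.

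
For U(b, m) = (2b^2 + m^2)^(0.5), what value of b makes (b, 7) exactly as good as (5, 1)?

U depends on (b, m) only through S = 2b^2 + m^2, so equal utility means equal S. At (5, 1): S = 51.
With m = 7: 7^2 = 49, so 2b^2 = 51 − 49 = 2, i.e. b^2 = 1.
Hence b = √1 = 1.
Check: U(1, 7) = 7.1414.

b = 1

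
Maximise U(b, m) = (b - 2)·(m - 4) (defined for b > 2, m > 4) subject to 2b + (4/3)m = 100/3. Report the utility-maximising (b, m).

b* = 8, m* = 13

MU_b = (m−4), MU_m = (b−2).
MRS = (m−4)/(b−2).
Tangency: set MRS = p_b/p_m = 2/(4/3) = 1.5.
So (m − 4)/(b − 2) = 1.5, i.e. (m − 4) = 1.5·(b − 2).
Rewrite the budget in excess-of-subsistence terms: 2·(b − 2) + (4/3)·(m − 4) = 100/3 − 2·2 − (4/3)·4 = 24.
Substituting, 4·(b − 2) = 24, so b − 2 = 6 and b* = 8.
Then m − 4 = 1.5·6 = 9, so m* = 13.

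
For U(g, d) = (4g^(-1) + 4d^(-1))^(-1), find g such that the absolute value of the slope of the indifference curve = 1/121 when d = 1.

g = 11

For CES with ρ = -1, MRS = (d/g)^2.
Setting (1/g)^2 = 1/121 gives 1/g = 1/11 and g = 11.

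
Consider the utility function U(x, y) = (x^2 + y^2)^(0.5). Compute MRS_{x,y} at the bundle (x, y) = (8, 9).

MRS = 8/9

For CES with ρ = 2, MRS = (y/x)^(-1).
At (8, 9): MRS = 8/9.
That is, one extra unit of x is worth 8/9 units of y at the margin.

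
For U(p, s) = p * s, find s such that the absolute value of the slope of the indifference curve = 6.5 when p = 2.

s = 13

MU_p = s and MU_s = p.
MRS = MU_p/MU_s = s/p.
Substitute p = 2: MRS = s/2. Setting s/2 = 6.5 gives s = 6.5·2 = 13.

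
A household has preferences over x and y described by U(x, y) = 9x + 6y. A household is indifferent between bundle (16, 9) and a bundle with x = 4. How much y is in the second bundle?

U(16, 9) = 198.
Set U(4, y) = 198 and solve.
9·4 + 6y = 198 ⇒ 6y = 162 ⇒ y = 27.
Check: U(4, 27) = 198.

y = 27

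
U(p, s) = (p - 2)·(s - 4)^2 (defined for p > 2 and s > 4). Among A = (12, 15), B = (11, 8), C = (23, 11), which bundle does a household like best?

Evaluate utility at each bundle:
U(A) = 1210.
U(B) = 144.
U(C) = 1029.
Highest utility is A, so A ≻ C ≻ B.

Bundle A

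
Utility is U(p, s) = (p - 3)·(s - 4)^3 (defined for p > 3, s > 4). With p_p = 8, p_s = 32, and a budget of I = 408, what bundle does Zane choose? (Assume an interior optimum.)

p* = 11, s* = 10

MU_p = (s−4)^3, MU_s = 3·(p−3)·(s−4)^2.
MRS = (1/3)·(s−4)/(p−3).
Tangency: set MRS = p_p/p_s = 8/32 = 0.25.
So (1/3)·(s − 4)/(p − 3) = 0.25, i.e. (s − 4) = 0.75·(p − 3).
Rewrite the budget in excess-of-subsistence terms: 8·(p − 3) + 32·(s − 4) = 408 − 8·3 − 32·4 = 256.
Substituting, 32·(p − 3) = 256, so p − 3 = 8 and p* = 11.
Then s − 4 = 0.75·8 = 6, so s* = 10.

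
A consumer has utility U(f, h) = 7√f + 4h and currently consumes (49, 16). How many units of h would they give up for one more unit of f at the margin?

MRS = 0.125

MU_f = 7/(2√f), MU_h = 4.
MRS = 7/(2√f) ÷ 4.
At (49, 16): MRS = 0.125.
That is, one extra unit of f is worth 0.125 units of h at the margin.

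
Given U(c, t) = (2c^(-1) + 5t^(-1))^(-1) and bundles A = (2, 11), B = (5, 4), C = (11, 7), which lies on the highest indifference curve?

Evaluate utility at each bundle:
U(A) = 0.688.
U(B) = 0.606.
U(C) = 1.116.
Highest utility is C, so C ≻ A ≻ B.

Bundle C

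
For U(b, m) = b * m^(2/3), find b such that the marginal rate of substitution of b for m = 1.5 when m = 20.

MU_b = m^(2/3) and MU_m = 2/3·b·m^(-1/3).
MRS = MU_b/MU_m = (1.5)·m/b.
Substitute m = 20: MRS = 30/b. Setting 30/b = 1.5 gives b = 30/1.5 = 20.

b = 20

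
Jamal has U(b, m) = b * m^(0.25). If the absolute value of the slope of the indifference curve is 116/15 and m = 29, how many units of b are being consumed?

b = 15

MU_b = m^(0.25) and MU_m = 0.25·b·m^(-0.75).
MRS = MU_b/MU_m = (4)·m/b.
Substitute m = 29: MRS = 116/b. Setting 116/b = 116/15 gives b = 116/(116/15) = 15.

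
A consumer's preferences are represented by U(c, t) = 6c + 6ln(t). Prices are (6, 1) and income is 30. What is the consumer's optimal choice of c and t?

MU_c = 6, MU_t = 6/t.
MRS = 6 ÷ (6/t).
Tangency: set MRS = p_c/p_t = 6/1 = 6.
MRS depends only on t: t = 6 ⇒ t* = 6.
From the budget, 6·c = 30 − 1·6 = 24, so c* = 4.

c* = 4, t* = 6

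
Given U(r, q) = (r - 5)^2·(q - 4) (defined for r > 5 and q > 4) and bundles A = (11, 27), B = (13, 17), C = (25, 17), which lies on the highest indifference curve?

Bundle C

Evaluate utility at each bundle:
U(A) = 828.
U(B) = 832.
U(C) = 5200.
Highest utility is C, so C ≻ B ≻ A.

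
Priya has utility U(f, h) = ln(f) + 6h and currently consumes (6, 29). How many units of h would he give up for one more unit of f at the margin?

MRS = 1/36

MU_f = 1/f, MU_h = 6.
MRS = 1/f ÷ 6.
At (6, 29): MRS = 1/36.
The indifference curve has slope −1/36 at this bundle.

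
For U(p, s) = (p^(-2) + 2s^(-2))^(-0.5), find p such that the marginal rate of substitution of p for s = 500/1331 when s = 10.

For CES with ρ = -2, MRS = (1/2)·(s/p)^3.
Setting (1/2)·(10/p)^3 = 500/1331 gives (10/p)^3 = 1000/1331, so 10/p = 10/11 and p = 11.

p = 11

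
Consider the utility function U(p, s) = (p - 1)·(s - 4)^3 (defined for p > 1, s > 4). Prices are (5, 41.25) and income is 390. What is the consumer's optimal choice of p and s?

MU_p = (s−4)^3, MU_s = 3·(p−1)·(s−4)^2.
MRS = (1/3)·(s−4)/(p−1).
Tangency: set MRS = p_p/p_s = 5/41.25 = 4/33.
So (1/3)·(s − 4)/(p − 1) = 4/33, i.e. (s − 4) = (4/11)·(p − 1).
Rewrite the budget in excess-of-subsistence terms: 5·(p − 1) + 41.25·(s − 4) = 390 − 5·1 − 41.25·4 = 220.
Substituting, 20·(p − 1) = 220, so p − 1 = 11 and p* = 12.
Then s − 4 = (4/11)·11 = 4, so s* = 8.

p* = 12, s* = 8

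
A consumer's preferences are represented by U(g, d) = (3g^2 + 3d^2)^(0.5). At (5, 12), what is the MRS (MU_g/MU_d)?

For CES with ρ = 2, MRS = (d/g)^(-1).
At (5, 12): MRS = 5/12.
That is, one extra unit of g is worth 5/12 units of d at the margin.

MRS = 5/12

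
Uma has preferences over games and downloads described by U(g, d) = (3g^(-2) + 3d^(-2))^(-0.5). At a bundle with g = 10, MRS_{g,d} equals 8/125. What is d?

For CES with ρ = -2, MRS = (d/g)^3.
Setting (d/10)^3 = 8/125 gives d/10 = 0.4 and d = 4.

d = 4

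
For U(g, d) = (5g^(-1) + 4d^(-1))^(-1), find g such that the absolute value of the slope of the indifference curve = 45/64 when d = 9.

For CES with ρ = -1, MRS = (5/4)·(d/g)^2.
Setting (5/4)·(9/g)^2 = 45/64 gives (9/g)^2 = 9/16, so 9/g = 0.75 and g = 12.

g = 12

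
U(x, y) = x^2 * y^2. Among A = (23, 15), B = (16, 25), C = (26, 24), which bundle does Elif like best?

Bundle C

Evaluate utility at each bundle:
U(A) = 119025.
U(B) = 160000.
U(C) = 389376.
Highest utility is C, so C ≻ B ≻ A.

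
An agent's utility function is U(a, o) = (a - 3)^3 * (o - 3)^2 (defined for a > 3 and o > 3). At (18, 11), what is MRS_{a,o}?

MRS = 0.8

MU_a = 3·(a−3)^2·(o−3)^2, MU_o = 2·(a−3)^3·(o−3).
MRS = (3/2)·(o−3)/(a−3).
At (18, 11): MRS = 0.8.
The indifference curve has slope −0.8 at this bundle.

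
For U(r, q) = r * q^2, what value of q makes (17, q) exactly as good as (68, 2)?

U(68, 2) = 272.
Set U(17, q) = 272 and solve.
With r = 17: q^2 = 272/17 = 16; taking the square root, q = 4.
Check: U(17, 4) = 272.

q = 4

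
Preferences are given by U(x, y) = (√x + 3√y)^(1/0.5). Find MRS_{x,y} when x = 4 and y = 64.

For CES with ρ = 0.5, MRS = (1/3)·√(y/x).
At (4, 64): MRS = 4/3.
So at (4, 64) the consumer would give up 4/3 units of y for one more unit of x.

MRS = 4/3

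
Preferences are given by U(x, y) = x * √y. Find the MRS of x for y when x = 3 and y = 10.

MU_x = √y and MU_y = 0.5·x·y^(-0.5).
MRS = MU_x/MU_y = (2)·y/x.
At (3, 10): MRS = 20/3.
That is, one extra unit of x is worth 20/3 units of y at the margin.

MRS = 20/3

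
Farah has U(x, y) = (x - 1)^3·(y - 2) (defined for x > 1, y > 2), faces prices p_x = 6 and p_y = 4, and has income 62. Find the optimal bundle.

x* = 7, y* = 5

MU_x = 3·(x−1)^2·(y−2), MU_y = (x−1)^3.
MRS = (3/1)·(y−2)/(x−1).
Tangency: set MRS = p_x/p_y = 6/4 = 1.5.
So (3/1)·(y − 2)/(x − 1) = 1.5, i.e. (y − 2) = 0.5·(x − 1).
Rewrite the budget in excess-of-subsistence terms: 6·(x − 1) + 4·(y − 2) = 62 − 6·1 − 4·2 = 48.
Substituting, 8·(x − 1) = 48, so x − 1 = 6 and x* = 7.
Then y − 2 = 0.5·6 = 3, so y* = 5.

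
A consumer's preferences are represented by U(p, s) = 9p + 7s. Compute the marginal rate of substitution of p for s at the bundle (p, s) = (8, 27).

MU_p = 9, MU_s = 7, so MRS = 9/7 at every bundle.
At (8, 27): MRS = 9/7.
That is, one extra unit of p is worth 9/7 units of s at the margin.

MRS = 9/7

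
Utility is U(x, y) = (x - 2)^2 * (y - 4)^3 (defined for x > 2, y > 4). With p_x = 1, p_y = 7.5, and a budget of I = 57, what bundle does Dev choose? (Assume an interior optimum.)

MU_x = 2·(x−2)·(y−4)^3, MU_y = 3·(x−2)^2·(y−4)^2.
MRS = (2/3)·(y−4)/(x−2).
Tangency: set MRS = p_x/p_y = 1/7.5 = 2/15.
So (2/3)·(y − 4)/(x − 2) = 2/15, i.e. (y − 4) = 0.2·(x − 2).
Rewrite the budget in excess-of-subsistence terms: 1·(x − 2) + 7.5·(y − 4) = 57 − 1·2 − 7.5·4 = 25.
Substituting, 2.5·(x − 2) = 25, so x − 2 = 10 and x* = 12.
Then y − 4 = 0.2·10 = 2, so y* = 6.

x* = 12, y* = 6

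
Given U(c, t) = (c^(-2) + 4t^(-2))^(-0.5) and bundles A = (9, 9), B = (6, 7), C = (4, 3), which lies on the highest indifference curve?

Evaluate utility at each bundle:
U(A) = 4.025.
U(B) = 3.023.
U(C) = 1.404.
Highest utility is A, so A ≻ B ≻ C.

Bundle A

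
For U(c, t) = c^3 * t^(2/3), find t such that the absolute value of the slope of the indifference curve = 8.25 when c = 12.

MU_c = 3·c^2·t^(2/3) and MU_t = 2/3·c^3·t^(-1/3).
MRS = MU_c/MU_t = (4.5)·t/c.
Substitute c = 12: MRS = t/(8/3). Setting t/(8/3) = 8.25 gives t = 8.25·(8/3) = 22.

t = 22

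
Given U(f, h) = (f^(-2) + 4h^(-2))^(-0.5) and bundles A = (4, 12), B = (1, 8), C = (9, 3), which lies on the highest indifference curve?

Evaluate utility at each bundle:
U(A) = 3.328.
U(B) = 0.970.
U(C) = 1.480.
Highest utility is A, so A ≻ C ≻ B.

Bundle A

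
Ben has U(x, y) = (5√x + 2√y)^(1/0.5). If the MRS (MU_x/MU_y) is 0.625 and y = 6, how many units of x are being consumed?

x = 96

For CES with ρ = 0.5, MRS = (5/2)·√(y/x).
Setting (5/2)·√(6/x) = 0.625 gives √(6/x) = 0.25, so 6/x = 1/16 and x = 96.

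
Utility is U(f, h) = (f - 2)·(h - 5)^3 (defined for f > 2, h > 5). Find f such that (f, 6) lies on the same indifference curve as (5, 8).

U(5, 8) = 81.
Set U(f, 6) = 81 and solve.
With h = 6: (6 − 5)^3 = 1, so (f − 2) = 81/1 = 81.
So f = 2 + 81 = 83.
Check: U(83, 6) = 81.

f = 83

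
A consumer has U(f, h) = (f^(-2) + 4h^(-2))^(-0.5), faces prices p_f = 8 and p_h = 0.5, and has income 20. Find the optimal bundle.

f* = 2, h* = 8

For CES with ρ = -2, MRS = (1/4)·(h/f)^3.
Tangency: set MRS = p_f/p_h = 8/0.5 = 16.
So (h/f)^3 = 64; taking the cube root, h/f = 4, i.e. h = 4·f.
Substitute into the budget 8·f + 0.5·h = 20: 10·f = 20, so f* = 2 and h* = 4·2 = 8.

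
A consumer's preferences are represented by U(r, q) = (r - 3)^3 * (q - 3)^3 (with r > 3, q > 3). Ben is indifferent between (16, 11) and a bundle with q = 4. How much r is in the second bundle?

U(16, 11) = 1124864.
Set U(r, 4) = 1124864 and solve.
With q = 4: (4 − 3)^3 = 1, so (r − 3)^3 = 1124864/1 = 1124864.
Taking the cube root (with r > 3): r − 3 = 104, so r = 107.
Check: U(107, 4) = 1124864.

r = 107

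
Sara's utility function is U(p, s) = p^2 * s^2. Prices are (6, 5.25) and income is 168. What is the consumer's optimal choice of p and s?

MU_p = 2·p·s^2 and MU_s = 2·p^2·s.
MRS = MU_p/MU_s = s/p.
Tangency: set MRS = p_p/p_s = 6/5.25 = 8/7.
So s/p = 8/7, i.e. s = (8/7)·p.
Substitute into the budget 6·p + 5.25·s = 168: 12·p = 168, so p* = 14.
Then s* = (8/7)·14 = 16.

p* = 14, s* = 16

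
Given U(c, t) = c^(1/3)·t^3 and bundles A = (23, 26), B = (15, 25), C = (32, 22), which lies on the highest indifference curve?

Evaluate utility at each bundle:
U(A) = 49983.806.
U(B) = 38534.564.
U(C) = 33805.293.
Highest utility is A, so A ≻ B ≻ C.

Bundle A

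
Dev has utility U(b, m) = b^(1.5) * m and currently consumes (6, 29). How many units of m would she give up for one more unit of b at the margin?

MU_b = 1.5·√b·m and MU_m = b^(1.5).
MRS = MU_b/MU_m = (1.5)·m/b.
At (6, 29): MRS = 7.25.
The indifference curve has slope −7.25 at this bundle.

MRS = 7.25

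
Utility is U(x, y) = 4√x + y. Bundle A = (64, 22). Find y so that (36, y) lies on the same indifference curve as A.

U(64, 22) = 54.
Set U(36, y) = 54 and solve.
With x = 36: √36 = 6, so y = 54 − 4·6 = 30.
Check: U(36, 30) = 54.

y = 30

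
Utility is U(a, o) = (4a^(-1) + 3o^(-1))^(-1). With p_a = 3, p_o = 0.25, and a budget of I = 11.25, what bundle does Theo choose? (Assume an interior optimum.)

a* = 3, o* = 9

For CES with ρ = -1, MRS = (4/3)·(o/a)^2.
Tangency: set MRS = p_a/p_o = 3/0.25 = 12.
So (o/a)^2 = 9; taking the square root, o/a = 3, i.e. o = 3·a.
Substitute into the budget 3·a + 0.25·o = 11.25: 3.75·a = 11.25, so a* = 3 and o* = 3·3 = 9.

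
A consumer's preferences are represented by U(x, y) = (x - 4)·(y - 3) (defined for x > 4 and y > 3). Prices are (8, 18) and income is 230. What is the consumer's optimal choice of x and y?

MU_x = (y−3), MU_y = (x−4).
MRS = (y−3)/(x−4).
Tangency: set MRS = p_x/p_y = 8/18 = 4/9.
So (y − 3)/(x − 4) = 4/9, i.e. (y − 3) = (4/9)·(x − 4).
Rewrite the budget in excess-of-subsistence terms: 8·(x − 4) + 18·(y − 3) = 230 − 8·4 − 18·3 = 144.
Substituting, 16·(x − 4) = 144, so x − 4 = 9 and x* = 13.
Then y − 3 = (4/9)·9 = 4, so y* = 7.

x* = 13, y* = 7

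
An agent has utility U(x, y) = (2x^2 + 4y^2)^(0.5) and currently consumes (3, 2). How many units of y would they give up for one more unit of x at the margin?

For CES with ρ = 2, MRS = (2/4)·(y/x)^(-1).
At (3, 2): MRS = 0.75.
So at (3, 2) the consumer would give up 0.75 units of y for one more unit of x.

MRS = 0.75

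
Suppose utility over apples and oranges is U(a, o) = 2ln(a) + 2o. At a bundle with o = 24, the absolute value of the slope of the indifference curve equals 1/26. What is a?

MU_a = 2/a, MU_o = 2.
MRS = 2/a ÷ 2.
MRS depends only on a: 1/a = 1/26 ⇒ a = 1/(1/26) = 26.

a = 26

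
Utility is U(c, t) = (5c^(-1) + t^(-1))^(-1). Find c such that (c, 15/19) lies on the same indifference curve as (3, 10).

U depends on (c, t) only through S = 5c^(-1) + t^(-1), so equal utility means equal S. At (3, 10): S = 53/30.
With t = 15/19: (15/19)^(-1) = 19/15, so 5c^(-1) = 53/30 − 19/15 = 0.5, i.e. c^(-1) = 0.1.
Hence c = 1/0.1 = 10.
Check: U(10, 15/19) = 0.566.

c = 10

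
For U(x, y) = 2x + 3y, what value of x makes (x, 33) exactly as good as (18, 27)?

x = 9

U(18, 27) = 117.
Set U(x, 33) = 117 and solve.
2x + 3·33 = 117 ⇒ 2x = 18 ⇒ x = 9.
Check: U(9, 33) = 117.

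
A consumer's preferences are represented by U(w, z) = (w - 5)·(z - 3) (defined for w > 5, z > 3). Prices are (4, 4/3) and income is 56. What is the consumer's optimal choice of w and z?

MU_w = (z−3), MU_z = (w−5).
MRS = (z−3)/(w−5).
Tangency: set MRS = p_w/p_z = 4/(4/3) = 3.
So (z − 3)/(w − 5) = 3, i.e. (z − 3) = 3·(w − 5).
Rewrite the budget in excess-of-subsistence terms: 4·(w − 5) + (4/3)·(z − 3) = 56 − 4·5 − (4/3)·3 = 32.
Substituting, 8·(w − 5) = 32, so w − 5 = 4 and w* = 9.
Then z − 3 = 3·4 = 12, so z* = 15.

w* = 9, z* = 15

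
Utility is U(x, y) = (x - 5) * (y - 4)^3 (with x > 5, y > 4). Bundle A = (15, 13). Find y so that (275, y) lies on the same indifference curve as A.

y = 7

U(15, 13) = 7290.
Set U(275, y) = 7290 and solve.
With x = 275: (275 − 5) = 270, so (y − 4)^3 = 7290/270 = 27.
Taking the cube root (with y > 4): y − 4 = 3, so y = 7.
Check: U(275, 7) = 7290.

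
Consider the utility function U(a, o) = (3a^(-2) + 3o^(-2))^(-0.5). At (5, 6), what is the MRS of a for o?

MRS = 216/125

For CES with ρ = -2, MRS = (o/a)^3.
At (5, 6): MRS = 216/125.
That is, one extra unit of a is worth 216/125 units of o at the margin.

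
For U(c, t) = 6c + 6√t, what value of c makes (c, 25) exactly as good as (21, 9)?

U(21, 9) = 144.
Set U(c, 25) = 144 and solve.
With t = 25: √25 = 5, so 6c = 144 − 6·5 = 114 and c = 19.
Check: U(19, 25) = 144.

c = 19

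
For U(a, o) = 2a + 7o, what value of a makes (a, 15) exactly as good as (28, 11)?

U(28, 11) = 133.
Set U(a, 15) = 133 and solve.
2a + 7·15 = 133 ⇒ 2a = 28 ⇒ a = 14.
Check: U(14, 15) = 133.

a = 14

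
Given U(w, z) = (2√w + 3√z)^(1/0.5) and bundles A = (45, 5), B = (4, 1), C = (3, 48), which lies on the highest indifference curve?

Bundle C

Evaluate utility at each bundle:
U(A) = 405.000.
U(B) = 49.000.
U(C) = 588.000.
Highest utility is C, so C ≻ A ≻ B.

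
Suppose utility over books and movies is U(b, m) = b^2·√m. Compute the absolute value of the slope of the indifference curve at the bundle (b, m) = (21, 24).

MRS = 32/7

MU_b = 2·b·√m and MU_m = 0.5·b^2·m^(-0.5).
MRS = MU_b/MU_m = (4)·m/b.
At (21, 24): MRS = 32/7.
So at (21, 24) the consumer would give up 32/7 units of m for one more unit of b.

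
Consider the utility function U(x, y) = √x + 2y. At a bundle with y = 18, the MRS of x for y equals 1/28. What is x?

x = 49

MU_x = 1/(2√x), MU_y = 2.
MRS = 1/(2√x) ÷ 2.
MRS depends only on x: 0.25/√x = 1/28 ⇒ √x = 0.25/(1/28) = 7 ⇒ x = 49.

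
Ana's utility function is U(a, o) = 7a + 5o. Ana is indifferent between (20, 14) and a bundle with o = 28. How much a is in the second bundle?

U(20, 14) = 210.
Set U(a, 28) = 210 and solve.
7a + 5·28 = 210 ⇒ 7a = 70 ⇒ a = 10.
Check: U(10, 28) = 210.

a = 10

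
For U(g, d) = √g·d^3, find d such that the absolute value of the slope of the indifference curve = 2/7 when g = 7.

d = 12

MU_g = 0.5·g^(-0.5)·d^3 and MU_d = 3·√g·d^2.
MRS = MU_g/MU_d = (1/6)·d/g.
Substitute g = 7: MRS = d/42. Setting d/42 = 2/7 gives d = (2/7)·42 = 12.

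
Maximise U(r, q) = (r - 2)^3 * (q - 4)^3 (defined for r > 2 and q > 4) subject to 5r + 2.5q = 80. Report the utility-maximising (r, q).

MU_r = 3·(r−2)^2·(q−4)^3, MU_q = 3·(r−2)^3·(q−4)^2.
MRS = (q−4)/(r−2).
Tangency: set MRS = p_r/p_q = 5/2.5 = 2.
So (q − 4)/(r − 2) = 2, i.e. (q − 4) = 2·(r − 2).
Rewrite the budget in excess-of-subsistence terms: 5·(r − 2) + 2.5·(q − 4) = 80 − 5·2 − 2.5·4 = 60.
Substituting, 10·(r − 2) = 60, so r − 2 = 6 and r* = 8.
Then q − 4 = 2·6 = 12, so q* = 16.

r* = 8, q* = 16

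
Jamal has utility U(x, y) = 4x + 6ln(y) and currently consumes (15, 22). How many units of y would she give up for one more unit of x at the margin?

MU_x = 4, MU_y = 6/y.
MRS = 4 ÷ (6/y).
At (15, 22): MRS = 44/3.
The indifference curve has slope −44/3 at this bundle.

MRS = 44/3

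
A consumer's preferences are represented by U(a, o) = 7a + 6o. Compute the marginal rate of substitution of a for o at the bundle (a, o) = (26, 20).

MRS = 7/6

MU_a = 7, MU_o = 6, so MRS = 7/6 at every bundle.
At (26, 20): MRS = 7/6.
The indifference curve has slope −7/6 at this bundle.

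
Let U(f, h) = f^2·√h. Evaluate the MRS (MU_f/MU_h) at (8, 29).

MU_f = 2·f·√h and MU_h = 0.5·f^2·h^(-0.5).
MRS = MU_f/MU_h = (4)·h/f.
At (8, 29): MRS = 14.5.
So at (8, 29) the consumer would give up 14.5 units of h for one more unit of f.

MRS = 14.5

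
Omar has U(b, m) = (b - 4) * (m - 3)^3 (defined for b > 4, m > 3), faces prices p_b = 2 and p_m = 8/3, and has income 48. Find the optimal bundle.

b* = 8, m* = 12

MU_b = (m−3)^3, MU_m = 3·(b−4)·(m−3)^2.
MRS = (1/3)·(m−3)/(b−4).
Tangency: set MRS = p_b/p_m = 2/(8/3) = 0.75.
So (1/3)·(m − 3)/(b − 4) = 0.75, i.e. (m − 3) = 2.25·(b − 4).
Rewrite the budget in excess-of-subsistence terms: 2·(b − 4) + (8/3)·(m − 3) = 48 − 2·4 − (8/3)·3 = 32.
Substituting, 8·(b − 4) = 32, so b − 4 = 4 and b* = 8.
Then m − 3 = 2.25·4 = 9, so m* = 12.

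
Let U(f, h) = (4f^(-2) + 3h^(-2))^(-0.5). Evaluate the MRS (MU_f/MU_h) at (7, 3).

MRS = 36/343

For CES with ρ = -2, MRS = (4/3)·(h/f)^3.
At (7, 3): MRS = 36/343.
That is, one extra unit of f is worth 36/343 units of h at the margin.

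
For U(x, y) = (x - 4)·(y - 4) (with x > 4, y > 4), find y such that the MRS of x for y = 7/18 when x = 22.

MU_x = (y−4), MU_y = (x−4).
MRS = (y−4)/(x−4).
Substitute x = 22: MRS = (y − 4)/18. Setting this equal to 7/18 gives y − 4 = (7/18)·18 = 7, so y = 11.

y = 11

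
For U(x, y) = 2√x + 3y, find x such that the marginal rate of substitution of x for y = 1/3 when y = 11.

MU_x = 2/(2√x), MU_y = 3.
MRS = 2/(2√x) ÷ 3.
MRS depends only on x: (1/3)/√x = 1/3 ⇒ √x = (1/3)/(1/3) = 1 ⇒ x = 1.

x = 1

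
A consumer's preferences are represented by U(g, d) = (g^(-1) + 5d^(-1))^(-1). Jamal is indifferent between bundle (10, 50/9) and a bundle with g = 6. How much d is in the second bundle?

d = 6

U depends on (g, d) only through S = g^(-1) + 5d^(-1), so equal utility means equal S. At (10, 50/9): S = 1.
With g = 6: 6^(-1) = 1/6, so 5d^(-1) = 1 − 1/6 = 5/6, i.e. d^(-1) = 1/6.
Hence d = 1/(1/6) = 6.
Check: U(6, 6) = 1.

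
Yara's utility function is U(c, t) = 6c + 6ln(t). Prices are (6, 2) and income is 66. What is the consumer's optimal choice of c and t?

c* = 10, t* = 3

MU_c = 6, MU_t = 6/t.
MRS = 6 ÷ (6/t).
Tangency: set MRS = p_c/p_t = 6/2 = 3.
MRS depends only on t: t = 3 ⇒ t* = 3.
From the budget, 6·c = 66 − 2·3 = 60, so c* = 10.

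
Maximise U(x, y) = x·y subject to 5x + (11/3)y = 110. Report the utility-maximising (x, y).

MU_x = y and MU_y = x.
MRS = MU_x/MU_y = y/x.
Tangency: set MRS = p_x/p_y = 5/(11/3) = 15/11.
So y/x = 15/11, i.e. y = (15/11)·x.
Substitute into the budget 5·x + (11/3)·y = 110: 10·x = 110, so x* = 11.
Then y* = (15/11)·11 = 15.

x* = 11, y* = 15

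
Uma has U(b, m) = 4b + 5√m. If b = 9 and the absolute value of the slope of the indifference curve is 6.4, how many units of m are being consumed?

MU_b = 4, MU_m = 5/(2√m).
MRS = 4 ÷ (5/(2√m)).
MRS depends only on m: 1.6·√m = 6.4 ⇒ √m = 6.4/1.6 = 4 ⇒ m = 16.

m = 16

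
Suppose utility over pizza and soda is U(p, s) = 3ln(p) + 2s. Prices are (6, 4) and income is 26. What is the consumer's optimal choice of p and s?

p* = 1, s* = 5

MU_p = 3/p, MU_s = 2.
MRS = 3/p ÷ 2.
Tangency: set MRS = p_p/p_s = 6/4 = 1.5.
MRS depends only on p: 1.5/p = 1.5 ⇒ p* = 1.5/1.5 = 1.
From the budget, 4·s = 26 − 6·1 = 20, so s* = 5.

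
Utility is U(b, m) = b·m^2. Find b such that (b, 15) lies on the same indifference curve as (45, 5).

b = 5

U(45, 5) = 1125.
Set U(b, 15) = 1125 and solve.
With m = 15: 15^2 = 225, so b = 1125/225 = 5.
Check: U(5, 15) = 1125.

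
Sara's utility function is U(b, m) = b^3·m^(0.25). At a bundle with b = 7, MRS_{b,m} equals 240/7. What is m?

m = 20

MU_b = 3·b^2·m^(0.25) and MU_m = 0.25·b^3·m^(-0.75).
MRS = MU_b/MU_m = (12)·m/b.
Substitute b = 7: MRS = m/(7/12). Setting m/(7/12) = 240/7 gives m = (240/7)·(7/12) = 20.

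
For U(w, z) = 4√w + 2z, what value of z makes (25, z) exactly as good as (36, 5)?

z = 7

U(36, 5) = 34.
Set U(25, z) = 34 and solve.
With w = 25: √25 = 5, so 2z = 34 − 4·5 = 14 and z = 7.
Check: U(25, 7) = 34.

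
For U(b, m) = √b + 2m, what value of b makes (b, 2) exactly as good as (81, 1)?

U(81, 1) = 11.
Set U(b, 2) = 11 and solve.
With m = 2: √b = 11 − 2·2 = 7, so √b = 7 and b = 49.
Check: U(49, 2) = 11.

b = 49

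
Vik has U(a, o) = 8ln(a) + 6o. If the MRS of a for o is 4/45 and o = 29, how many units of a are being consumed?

MU_a = 8/a, MU_o = 6.
MRS = 8/a ÷ 6.
MRS depends only on a: (4/3)/a = 4/45 ⇒ a = (4/3)/(4/45) = 15.

a = 15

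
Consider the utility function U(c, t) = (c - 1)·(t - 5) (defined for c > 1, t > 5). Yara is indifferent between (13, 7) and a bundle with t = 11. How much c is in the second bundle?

U(13, 7) = 24.
Set U(c, 11) = 24 and solve.
With t = 11: (11 − 5) = 6, so (c − 1) = 24/6 = 4.
So c = 1 + 4 = 5.
Check: U(5, 11) = 24.

c = 5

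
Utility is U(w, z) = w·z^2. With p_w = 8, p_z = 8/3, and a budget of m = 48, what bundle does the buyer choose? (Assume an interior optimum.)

w* = 2, z* = 12

MU_w = z^2 and MU_z = 2·w·z.
MRS = MU_w/MU_z = (1/2)·z/w.
Tangency: set MRS = p_w/p_z = 8/(8/3) = 3.
So (1/2)·z/w = 3, i.e. z = 6·w.
Substitute into the budget 8·w + (8/3)·z = 48: 24·w = 48, so w* = 2.
Then z* = 6·2 = 12.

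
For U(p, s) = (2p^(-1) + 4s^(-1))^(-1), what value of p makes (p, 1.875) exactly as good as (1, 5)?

U depends on (p, s) only through S = 2p^(-1) + 4s^(-1), so equal utility means equal S. At (1, 5): S = 2.8.
With s = 1.875: 4·1.875^(-1) = 32/15, so 2p^(-1) = 2.8 − 32/15 = 2/3, i.e. p^(-1) = 1/3.
Hence p = 1/(1/3) = 3.
Check: U(3, 1.875) = 0.3571.

p = 3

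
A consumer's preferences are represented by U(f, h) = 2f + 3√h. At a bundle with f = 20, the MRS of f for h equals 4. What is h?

h = 9

MU_f = 2, MU_h = 3/(2√h).
MRS = 2 ÷ (3/(2√h)).
MRS depends only on h: (4/3)·√h = 4 ⇒ √h = 4/(4/3) = 3 ⇒ h = 9.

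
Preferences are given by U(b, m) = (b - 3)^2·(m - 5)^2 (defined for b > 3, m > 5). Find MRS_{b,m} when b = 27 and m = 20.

MU_b = 2·(b−3)·(m−5)^2, MU_m = 2·(b−3)^2·(m−5).
MRS = (m−5)/(b−3).
At (27, 20): MRS = 0.625.
The indifference curve has slope −0.625 at this bundle.

MRS = 0.625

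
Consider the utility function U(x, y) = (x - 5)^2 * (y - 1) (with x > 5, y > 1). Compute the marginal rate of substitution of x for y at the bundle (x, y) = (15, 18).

MU_x = 2·(x−5)·(y−1), MU_y = (x−5)^2.
MRS = (2/1)·(y−1)/(x−5).
At (15, 18): MRS = 3.4.
The indifference curve has slope −3.4 at this bundle.

MRS = 3.4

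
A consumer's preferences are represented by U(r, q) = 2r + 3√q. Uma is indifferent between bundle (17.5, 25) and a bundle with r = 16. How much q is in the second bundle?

U(17.5, 25) = 50.
Set U(16, q) = 50 and solve.
With r = 16: 3√q = 50 − 2·16 = 18, so √q = 6 and q = 36.
Check: U(16, 36) = 50.

q = 36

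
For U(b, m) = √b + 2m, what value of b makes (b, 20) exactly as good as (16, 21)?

b = 36

U(16, 21) = 46.
Set U(b, 20) = 46 and solve.
With m = 20: √b = 46 − 2·20 = 6, so √b = 6 and b = 36.
Check: U(36, 20) = 46.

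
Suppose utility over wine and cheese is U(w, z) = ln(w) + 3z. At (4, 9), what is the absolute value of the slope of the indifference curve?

MRS = 1/12

MU_w = 1/w, MU_z = 3.
MRS = 1/w ÷ 3.
At (4, 9): MRS = 1/12.
So at (4, 9) the consumer would give up 1/12 units of z for one more unit of w.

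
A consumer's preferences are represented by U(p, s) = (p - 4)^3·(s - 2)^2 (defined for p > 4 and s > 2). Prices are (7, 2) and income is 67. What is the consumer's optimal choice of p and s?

MU_p = 3·(p−4)^2·(s−2)^2, MU_s = 2·(p−4)^3·(s−2).
MRS = (3/2)·(s−2)/(p−4).
Tangency: set MRS = p_p/p_s = 7/2 = 3.5.
So (3/2)·(s − 2)/(p − 4) = 3.5, i.e. (s − 2) = (7/3)·(p − 4).
Rewrite the budget in excess-of-subsistence terms: 7·(p − 4) + 2·(s − 2) = 67 − 7·4 − 2·2 = 35.
Substituting, (35/3)·(p − 4) = 35, so p − 4 = 3 and p* = 7.
Then s − 2 = (7/3)·3 = 7, so s* = 9.

p* = 7, s* = 9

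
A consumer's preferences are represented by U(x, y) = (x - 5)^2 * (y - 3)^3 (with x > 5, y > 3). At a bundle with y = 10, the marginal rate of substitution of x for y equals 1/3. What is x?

MU_x = 2·(x−5)·(y−3)^3, MU_y = 3·(x−5)^2·(y−3)^2.
MRS = (2/3)·(y−3)/(x−5).
Substitute y = 10: MRS = (14/3)/(x − 5). Setting this equal to 1/3 gives x − 5 = (14/3)/(1/3) = 14, so x = 19.

x = 19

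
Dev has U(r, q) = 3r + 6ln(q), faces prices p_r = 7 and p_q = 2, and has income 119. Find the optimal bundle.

MU_r = 3, MU_q = 6/q.
MRS = 3 ÷ (6/q).
Tangency: set MRS = p_r/p_q = 7/2 = 3.5.
MRS depends only on q: 0.5·q = 3.5 ⇒ q* = 3.5/0.5 = 7.
From the budget, 7·r = 119 − 2·7 = 105, so r* = 15.

r* = 15, q* = 7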